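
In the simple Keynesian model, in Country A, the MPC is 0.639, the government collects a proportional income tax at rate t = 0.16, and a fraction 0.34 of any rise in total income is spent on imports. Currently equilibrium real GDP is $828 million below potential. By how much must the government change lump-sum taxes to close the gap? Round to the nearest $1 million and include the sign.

−$1,041 million

Spending multiplier = 1/(1 − c(1−t) + m) = 1/(1 − 0.639×0.84 + 0.34) = 1/0.80324 ≈ 1.245.
Tax multiplier = −c·k = −0.639/0.80324 ≈ −0.796. Need ΔY = +$828 million, so ΔT = ΔY/(−c·k) = −(+$828 million) × 0.80324 / 0.639 ≈ −$1,041 million.
The government should cut lump-sum taxes by $1,041 million.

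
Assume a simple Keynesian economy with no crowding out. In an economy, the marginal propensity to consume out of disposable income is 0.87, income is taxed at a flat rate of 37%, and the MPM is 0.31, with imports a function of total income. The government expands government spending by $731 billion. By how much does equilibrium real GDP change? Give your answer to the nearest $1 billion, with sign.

Expenditure multiplier = 1/(1 − c(1−t) + m) = 1/(1 − 0.87×0.63 + 0.31) = 1/0.7619 ≈ 1.313.
ΔY = k × ΔG = (+$731 billion) / 0.7619 ≈ +$959 billion.

+$959 billion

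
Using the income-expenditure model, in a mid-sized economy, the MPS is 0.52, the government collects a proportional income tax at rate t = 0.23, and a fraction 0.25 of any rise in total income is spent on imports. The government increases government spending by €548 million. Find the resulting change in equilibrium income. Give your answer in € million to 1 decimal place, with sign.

MPC = 1 − MPS = 1 − 0.52 = 0.48.
Expenditure multiplier = 1/(1 − c(1−t) + m) = 1/(1 − 0.48×0.77 + 0.25) = 1/0.8804 ≈ 1.136.
ΔY = k × ΔG = (+€548 million) / 0.8804 ≈ +€622.4 million.

+€622.4 million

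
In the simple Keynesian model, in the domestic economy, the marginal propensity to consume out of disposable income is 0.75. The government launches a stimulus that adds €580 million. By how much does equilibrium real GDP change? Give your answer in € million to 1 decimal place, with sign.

+€2,320.0 million

Spending multiplier = 1/(1 − MPC) = 1/(1 − 0.75) = 1/0.25 = 4.
ΔY = k × ΔG = (+€580 million) / 0.25 = +€2,320 million.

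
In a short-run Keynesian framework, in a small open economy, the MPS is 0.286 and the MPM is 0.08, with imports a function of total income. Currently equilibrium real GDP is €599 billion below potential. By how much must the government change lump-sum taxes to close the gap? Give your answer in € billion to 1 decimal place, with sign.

MPC = 1 − MPS = 1 − 0.286 = 0.714.
Spending multiplier = 1/(1 − c + m) = 1/(1 − 0.714 + 0.08) = 1/0.366 ≈ 2.732.
Tax multiplier = −c·k = −0.714/0.366 ≈ −1.951. Need ΔY = +€599 billion, so ΔT = ΔY/(−c·k) = −(+€599 billion) × 0.366 / 0.714 ≈ −€307.1 billion.
The government should cut lump-sum taxes by €307.1 billion.

−€307.1 billion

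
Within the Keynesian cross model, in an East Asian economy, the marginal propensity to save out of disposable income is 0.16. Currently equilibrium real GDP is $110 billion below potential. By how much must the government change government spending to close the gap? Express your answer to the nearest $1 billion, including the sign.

MPC = 1 − MPS = 1 − 0.16 = 0.84.
Spending multiplier = 1/(1 − MPC) = 1/(1 − 0.84) = 1/0.16 = 6.25.
Need ΔY = +$110 billion, so ΔG = ΔY/k = (+$110 billion) × 0.16 ≈ +$18 billion.
The government should increase government spending by $18 billion.

+$18 billion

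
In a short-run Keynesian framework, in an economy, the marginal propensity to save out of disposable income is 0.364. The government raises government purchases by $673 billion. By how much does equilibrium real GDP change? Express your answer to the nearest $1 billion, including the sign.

MPC = 1 − MPS = 1 − 0.364 = 0.636.
Expenditure multiplier = 1/(1 − MPC) = 1/(1 − 0.636) = 1/0.364 ≈ 2.747.
ΔY = k × ΔG = (+$673 billion) / 0.364 ≈ +$1,849 billion.

+$1,849 billion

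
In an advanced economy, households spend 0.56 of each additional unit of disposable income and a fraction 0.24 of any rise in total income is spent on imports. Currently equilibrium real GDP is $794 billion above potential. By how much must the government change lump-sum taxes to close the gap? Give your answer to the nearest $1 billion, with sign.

+$964 billion

Spending multiplier = 1/(1 − c + m) = 1/(1 − 0.56 + 0.24) = 1/0.68 ≈ 1.471.
Tax multiplier = −c·k = −0.56/0.68 ≈ −0.824. Need ΔY = −$794 billion, so ΔT = ΔY/(−c·k) = −(−$794 billion) × 0.68 / 0.56 ≈ +$964 billion.
The government should raise lump-sum taxes by $964 billion.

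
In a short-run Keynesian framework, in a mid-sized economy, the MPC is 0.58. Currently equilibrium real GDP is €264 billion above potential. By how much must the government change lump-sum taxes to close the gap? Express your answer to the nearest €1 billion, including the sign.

Spending multiplier = 1/(1 − MPC) = 1/(1 − 0.58) = 1/0.42 ≈ 2.381.
Tax multiplier = −c·k = −0.58/0.42 ≈ −1.381. Need ΔY = −€264 billion, so ΔT = ΔY/(−c·k) = −(−€264 billion) × 0.42 / 0.58 ≈ +€191 billion.
The government should raise lump-sum taxes by €191 billion.

+€191 billion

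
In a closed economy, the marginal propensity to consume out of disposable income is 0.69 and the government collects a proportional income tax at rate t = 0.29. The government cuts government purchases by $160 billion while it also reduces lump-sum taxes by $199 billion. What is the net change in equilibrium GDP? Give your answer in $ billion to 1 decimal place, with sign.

Expenditure multiplier = 1/(1 − c(1−t)) = 1/(1 − 0.69×0.71) = 1/0.5101 ≈ 1.96.
ΔG contributes k·ΔG = (−$160 billion) / 0.5101 ≈ −$313.7 billion.
ΔT of −$199 billion changes first-round spending by −c·ΔT = +$137.31 billion, contributing k·(−c·ΔT) = (+$137.31 billion) / 0.5101 ≈ +$269.2 billion.
Net ΔY = k(ΔG − c·ΔT) = (−$22.69 billion) / 0.5101 ≈ −$44.5 billion.

−$44.5 billion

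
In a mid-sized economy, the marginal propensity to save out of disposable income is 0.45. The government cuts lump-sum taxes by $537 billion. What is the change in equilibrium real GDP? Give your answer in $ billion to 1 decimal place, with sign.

MPC = 1 − MPS = 1 − 0.45 = 0.55.
A lump-sum tax change of −$537 billion shifts disposable income by +$537 billion; first-round consumption changes by −c × ΔT = −0.55 × (−$537 billion) = +$295.35 billion.
Expenditure multiplier = 1/(1 − MPC) = 1/(1 − 0.55) = 1/0.45 ≈ 2.222.
The tax multiplier is −c × k ≈ −1.222, so ΔY = k × (−c·ΔT) = (+$295.35 billion) / 0.45 ≈ +$656.3 billion.

+$656.3 billion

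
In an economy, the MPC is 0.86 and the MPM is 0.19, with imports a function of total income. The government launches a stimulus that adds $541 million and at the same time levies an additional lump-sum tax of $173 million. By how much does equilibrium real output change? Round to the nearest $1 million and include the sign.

Expenditure multiplier = 1/(1 − c + m) = 1/(1 − 0.86 + 0.19) = 1/0.33 ≈ 3.03.
ΔG contributes k·ΔG = (+$541 million) / 0.33 ≈ +$1,639.4 million.
ΔT of +$173 million changes first-round spending by −c·ΔT = −$148.78 million, contributing k·(−c·ΔT) = (−$148.78 million) / 0.33 ≈ −$450.8 million.
Net ΔY = k(ΔG − c·ΔT) = (+$392.22 million) / 0.33 ≈ +$1,189 million.

+$1,189 million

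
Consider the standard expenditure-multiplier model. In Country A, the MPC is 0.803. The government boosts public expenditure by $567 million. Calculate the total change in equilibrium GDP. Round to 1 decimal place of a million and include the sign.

+$2,878.2 million

Expenditure multiplier = 1/(1 − MPC) = 1/(1 − 0.803) = 1/0.197 ≈ 5.076.
ΔY = k × ΔG = (+$567 million) / 0.197 ≈ +$2,878.2 million.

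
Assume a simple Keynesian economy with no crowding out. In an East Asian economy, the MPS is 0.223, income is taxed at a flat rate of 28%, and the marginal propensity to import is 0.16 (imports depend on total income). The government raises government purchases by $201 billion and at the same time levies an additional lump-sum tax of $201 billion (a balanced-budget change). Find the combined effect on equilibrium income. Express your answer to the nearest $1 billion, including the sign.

MPC = 1 − MPS = 1 − 0.223 = 0.777.
Expenditure multiplier = 1/(1 − c(1−t) + m) = 1/(1 − 0.777×0.72 + 0.16) = 1/0.60056 ≈ 1.665.
ΔG contributes k·ΔG = (+$201 billion) / 0.60056 ≈ +$334.7 billion.
ΔT of +$201 billion changes first-round spending by −c·ΔT = −$156.177 billion, contributing k·(−c·ΔT) = (−$156.177 billion) / 0.60056 ≈ −$260.1 billion.
Net ΔY = k(ΔG − c·ΔT) = (+$44.823 billion) / 0.60056 ≈ +$75 billion.

+$75 billion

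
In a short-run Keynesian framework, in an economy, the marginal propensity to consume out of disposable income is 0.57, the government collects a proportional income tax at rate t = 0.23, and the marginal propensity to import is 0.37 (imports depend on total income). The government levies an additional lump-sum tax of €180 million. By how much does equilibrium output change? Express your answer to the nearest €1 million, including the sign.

−€110 million

A lump-sum tax change of +€180 million shifts disposable income by −€180 million; first-round consumption changes by −c × ΔT = −0.57 × (+€180 million) = −€102.6 million.
Expenditure multiplier = 1/(1 − c(1−t) + m) = 1/(1 − 0.57×0.77 + 0.37) = 1/0.9311 ≈ 1.074.
The tax multiplier is −c × k ≈ −0.612, so ΔY = k × (−c·ΔT) = (−€102.6 million) / 0.9311 ≈ −€110 million.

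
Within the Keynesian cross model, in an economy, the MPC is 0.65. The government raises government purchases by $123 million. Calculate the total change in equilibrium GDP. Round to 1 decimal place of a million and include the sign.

+$351.4 million

Expenditure multiplier = 1/(1 − MPC) = 1/(1 − 0.65) = 1/0.35 ≈ 2.857.
ΔY = k × ΔG = (+$123 million) / 0.35 ≈ +$351.4 million.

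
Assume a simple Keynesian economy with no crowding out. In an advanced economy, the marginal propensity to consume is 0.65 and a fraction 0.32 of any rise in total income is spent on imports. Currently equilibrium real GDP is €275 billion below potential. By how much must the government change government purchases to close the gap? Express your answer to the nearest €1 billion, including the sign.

+€184 billion

Spending multiplier = 1/(1 − c + m) = 1/(1 − 0.65 + 0.32) = 1/0.67 ≈ 1.493.
Need ΔY = +€275 billion, so ΔG = ΔY/k = (+€275 billion) × 0.67 ≈ +€184 billion.
The government should increase government purchases by €184 billion.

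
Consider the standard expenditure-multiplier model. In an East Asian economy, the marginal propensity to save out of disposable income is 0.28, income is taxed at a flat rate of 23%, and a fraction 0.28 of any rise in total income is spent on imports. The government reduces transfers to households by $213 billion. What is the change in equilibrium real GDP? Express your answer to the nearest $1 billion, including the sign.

MPC = 1 − MPS = 1 − 0.28 = 0.72.
The transfer change shifts disposable income by −$213 billion, so first-round consumption changes by c·ΔTR = 0.72 × (−$213 billion) = −$153.36 billion.
Expenditure multiplier = 1/(1 − c(1−t) + m) = 1/(1 − 0.72×0.77 + 0.28) = 1/0.7256 ≈ 1.378.
The transfer multiplier is c × k ≈ 0.992, so ΔY = k × (c·ΔTR) = (−$153.36 billion) / 0.7256 ≈ −$211 billion.

−$211 billion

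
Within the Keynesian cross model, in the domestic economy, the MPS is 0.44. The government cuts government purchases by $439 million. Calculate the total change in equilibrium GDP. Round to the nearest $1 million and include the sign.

−$998 million

MPC = 1 − MPS = 1 − 0.44 = 0.56.
Government-spending multiplier = 1/(1 − MPC) = 1/(1 − 0.56) = 1/0.44 ≈ 2.273.
ΔY = k × ΔG = (−$439 million) / 0.44 ≈ −$998 million.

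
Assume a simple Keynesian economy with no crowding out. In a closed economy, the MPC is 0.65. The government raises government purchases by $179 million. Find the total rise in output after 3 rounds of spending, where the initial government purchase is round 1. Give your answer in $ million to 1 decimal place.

$371.0 million

Round 1 adds ΔG = $179 million; each later round is MPC = 0.65 times the previous.
After 3 rounds: 179 + 116.35 + 75.6275 = ΔG·(1 − c^3)/(1 − c) = 179 × (1 − 0.274625)/0.35 ≈ $371 million.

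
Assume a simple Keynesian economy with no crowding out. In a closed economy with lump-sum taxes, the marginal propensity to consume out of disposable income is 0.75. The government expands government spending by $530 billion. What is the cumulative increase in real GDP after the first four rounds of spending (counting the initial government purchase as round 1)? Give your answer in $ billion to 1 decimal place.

$1,449.2 billion

Round 1 adds ΔG = $530 billion; each later round is MPC = 0.75 times the previous.
After 4 rounds: 530 + 397.5 + 298.125 + 223.59375 = ΔG·(1 − c^4)/(1 − c) = 530 × (1 − 0.31640625)/0.25 ≈ $1,449.2 billion.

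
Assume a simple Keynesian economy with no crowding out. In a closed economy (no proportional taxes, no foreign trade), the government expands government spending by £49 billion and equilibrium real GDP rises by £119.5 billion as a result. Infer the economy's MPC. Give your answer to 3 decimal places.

Implied spending multiplier k = ΔY/ΔG = 119.5/49 ≈ 2.4388.
Since k = 1/(1 − MPC), MPC = 1 − 1/k = 1 − ΔG/ΔY = 1 − 49/119.5 ≈ 0.590.

0.590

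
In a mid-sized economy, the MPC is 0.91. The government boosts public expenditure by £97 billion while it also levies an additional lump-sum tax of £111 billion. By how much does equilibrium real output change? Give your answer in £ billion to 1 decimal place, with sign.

Expenditure multiplier = 1/(1 − MPC) = 1/(1 − 0.91) = 1/0.09 ≈ 11.111.
ΔG contributes k·ΔG = (+£97 billion) / 0.09 ≈ +£1,077.8 billion.
ΔT of +£111 billion changes first-round spending by −c·ΔT = −£101.01 billion, contributing k·(−c·ΔT) = (−£101.01 billion) / 0.09 ≈ −£1,122.3 billion.
Net ΔY = k(ΔG − c·ΔT) = (−£4.01 billion) / 0.09 ≈ −£44.6 billion.

−£44.6 billion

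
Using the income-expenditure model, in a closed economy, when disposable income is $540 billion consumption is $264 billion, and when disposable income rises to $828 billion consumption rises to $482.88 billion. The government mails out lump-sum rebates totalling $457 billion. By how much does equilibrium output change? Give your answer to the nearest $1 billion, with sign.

+$1,447 billion

MPC = ΔC/ΔYd = (482.88 − 264)/(828 − 540) = 218.88/288 = 0.76.
A lump-sum tax change of −$457 billion shifts disposable income by +$457 billion; first-round consumption changes by −c × ΔT = −0.76 × (−$457 billion) = +$347.32 billion.
Expenditure multiplier = 1/(1 − MPC) = 1/(1 − 0.76) = 1/0.24 ≈ 4.167.
The tax multiplier is −c × k ≈ −3.167, so ΔY = k × (−c·ΔT) = (+$347.32 billion) / 0.24 ≈ +$1,447 billion.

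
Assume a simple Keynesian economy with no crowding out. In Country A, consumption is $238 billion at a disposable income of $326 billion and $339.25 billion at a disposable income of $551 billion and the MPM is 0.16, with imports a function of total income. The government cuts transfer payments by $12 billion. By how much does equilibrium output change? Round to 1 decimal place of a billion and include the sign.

MPC = ΔC/ΔYd = (339.25 − 238)/(551 − 326) = 101.25/225 = 0.45.
The transfer change shifts disposable income by −$12 billion, so first-round consumption changes by c·ΔTR = 0.45 × (−$12 billion) = −$5.4 billion.
Expenditure multiplier = 1/(1 − c + m) = 1/(1 − 0.45 + 0.16) = 1/0.71 ≈ 1.408.
The transfer multiplier is c × k ≈ 0.634, so ΔY = k × (c·ΔTR) = (−$5.4 billion) / 0.71 ≈ −$7.6 billion.

−$7.6 billion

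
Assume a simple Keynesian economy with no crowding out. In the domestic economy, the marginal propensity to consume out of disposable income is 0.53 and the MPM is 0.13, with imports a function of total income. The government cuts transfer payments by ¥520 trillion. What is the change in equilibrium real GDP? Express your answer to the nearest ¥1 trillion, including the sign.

−¥459 trillion

The transfer change shifts disposable income by −¥520 trillion, so first-round consumption changes by c·ΔTR = 0.53 × (−¥520 trillion) = −¥275.6 trillion.
Expenditure multiplier = 1/(1 − c + m) = 1/(1 − 0.53 + 0.13) = 1/0.6 ≈ 1.667.
The transfer multiplier is c × k ≈ 0.883, so ΔY = k × (c·ΔTR) = (−¥275.6 trillion) / 0.6 ≈ −¥459 trillion.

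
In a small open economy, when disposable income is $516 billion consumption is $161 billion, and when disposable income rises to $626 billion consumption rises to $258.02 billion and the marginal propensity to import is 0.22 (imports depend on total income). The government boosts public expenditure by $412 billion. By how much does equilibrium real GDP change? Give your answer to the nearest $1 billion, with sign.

+$1,219 billion

MPC = ΔC/ΔYd = (258.02 − 161)/(626 − 516) = 97.02/110 = 0.882.
Expenditure multiplier = 1/(1 − c + m) = 1/(1 − 0.882 + 0.22) = 1/0.338 ≈ 2.959.
ΔY = k × ΔG = (+$412 billion) / 0.338 ≈ +$1,219 billion.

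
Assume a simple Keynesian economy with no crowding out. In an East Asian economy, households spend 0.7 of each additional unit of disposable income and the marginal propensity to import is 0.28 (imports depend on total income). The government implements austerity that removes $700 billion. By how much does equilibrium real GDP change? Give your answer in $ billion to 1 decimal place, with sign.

Government-spending multiplier = 1/(1 − c + m) = 1/(1 − 0.7 + 0.28) = 1/0.58 ≈ 1.724.
ΔY = k × ΔG = (−$700 billion) / 0.58 ≈ −$1,206.9 billion.

−$1,206.9 billion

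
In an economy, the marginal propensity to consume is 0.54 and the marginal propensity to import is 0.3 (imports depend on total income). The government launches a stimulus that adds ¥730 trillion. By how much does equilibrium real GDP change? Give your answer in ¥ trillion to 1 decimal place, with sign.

Spending multiplier = 1/(1 − c + m) = 1/(1 − 0.54 + 0.3) = 1/0.76 ≈ 1.316.
ΔY = k × ΔG = (+¥730 trillion) / 0.76 ≈ +¥960.5 trillion.

+¥960.5 trillion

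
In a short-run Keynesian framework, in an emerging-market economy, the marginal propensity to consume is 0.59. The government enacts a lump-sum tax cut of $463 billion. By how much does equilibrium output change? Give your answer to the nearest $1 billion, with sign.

A lump-sum tax change of −$463 billion shifts disposable income by +$463 billion; first-round consumption changes by −c × ΔT = −0.59 × (−$463 billion) = +$273.17 billion.
Expenditure multiplier = 1/(1 − MPC) = 1/(1 − 0.59) = 1/0.41 ≈ 2.439.
The tax multiplier is −c × k ≈ −1.439, so ΔY = k × (−c·ΔT) = (+$273.17 billion) / 0.41 ≈ +$666 billion.

+$666 billion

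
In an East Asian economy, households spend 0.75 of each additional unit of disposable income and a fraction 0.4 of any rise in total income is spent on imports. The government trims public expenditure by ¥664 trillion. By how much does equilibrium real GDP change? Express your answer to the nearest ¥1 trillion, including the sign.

−¥1,022 trillion

Expenditure multiplier = 1/(1 − c + m) = 1/(1 − 0.75 + 0.4) = 1/0.65 ≈ 1.538.
ΔY = k × ΔG = (−¥664 trillion) / 0.65 ≈ −¥1,022 trillion.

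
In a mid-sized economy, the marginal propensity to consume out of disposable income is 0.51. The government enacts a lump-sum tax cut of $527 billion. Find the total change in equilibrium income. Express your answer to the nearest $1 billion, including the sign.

+$549 billion

A lump-sum tax change of −$527 billion shifts disposable income by +$527 billion; first-round consumption changes by −c × ΔT = −0.51 × (−$527 billion) = +$268.77 billion.
Expenditure multiplier = 1/(1 − MPC) = 1/(1 − 0.51) = 1/0.49 ≈ 2.041.
The tax multiplier is −c × k ≈ −1.041, so ΔY = k × (−c·ΔT) = (+$268.77 billion) / 0.49 ≈ +$549 billion.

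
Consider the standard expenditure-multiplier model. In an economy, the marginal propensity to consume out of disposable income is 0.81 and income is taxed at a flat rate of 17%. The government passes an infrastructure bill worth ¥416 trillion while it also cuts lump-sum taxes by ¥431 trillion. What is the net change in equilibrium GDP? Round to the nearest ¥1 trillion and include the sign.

+¥2,335 trillion

Expenditure multiplier = 1/(1 − c(1−t)) = 1/(1 − 0.81×0.83) = 1/0.3277 ≈ 3.052.
ΔG contributes k·ΔG = (+¥416 trillion) / 0.3277 ≈ +¥1,269.5 trillion.
ΔT of −¥431 trillion changes first-round spending by −c·ΔT = +¥349.11 trillion, contributing k·(−c·ΔT) = (+¥349.11 trillion) / 0.3277 ≈ +¥1,065.3 trillion.
Net ΔY = k(ΔG − c·ΔT) = (+¥765.11 trillion) / 0.3277 ≈ +¥2,335 trillion.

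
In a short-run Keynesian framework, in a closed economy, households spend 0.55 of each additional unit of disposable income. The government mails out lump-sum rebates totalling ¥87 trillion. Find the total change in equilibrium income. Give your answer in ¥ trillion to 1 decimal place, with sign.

+¥106.3 trillion

A lump-sum tax change of −¥87 trillion shifts disposable income by +¥87 trillion; first-round consumption changes by −c × ΔT = −0.55 × (−¥87 trillion) = +¥47.85 trillion.
Expenditure multiplier = 1/(1 − MPC) = 1/(1 − 0.55) = 1/0.45 ≈ 2.222.
The tax multiplier is −c × k ≈ −1.222, so ΔY = k × (−c·ΔT) = (+¥47.85 trillion) / 0.45 ≈ +¥106.3 trillion.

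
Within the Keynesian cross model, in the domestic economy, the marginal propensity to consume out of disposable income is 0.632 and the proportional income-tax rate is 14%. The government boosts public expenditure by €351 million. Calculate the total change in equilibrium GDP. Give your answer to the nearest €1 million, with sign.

Spending multiplier = 1/(1 − c(1−t)) = 1/(1 − 0.632×0.86) = 1/0.45648 ≈ 2.191.
ΔY = k × ΔG = (+€351 million) / 0.45648 ≈ +€769 million.

+€769 million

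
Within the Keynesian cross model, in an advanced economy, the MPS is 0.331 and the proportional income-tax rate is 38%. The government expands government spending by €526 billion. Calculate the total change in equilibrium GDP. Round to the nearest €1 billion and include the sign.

MPC = 1 − MPS = 1 − 0.331 = 0.669.
Government-spending multiplier = 1/(1 − c(1−t)) = 1/(1 − 0.669×0.62) = 1/0.58522 ≈ 1.709.
ΔY = k × ΔG = (+€526 billion) / 0.58522 ≈ +€899 billion.

+€899 billion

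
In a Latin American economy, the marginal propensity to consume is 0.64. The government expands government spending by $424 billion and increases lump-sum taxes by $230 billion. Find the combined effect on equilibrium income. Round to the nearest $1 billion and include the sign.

+$769 billion

Expenditure multiplier = 1/(1 − MPC) = 1/(1 − 0.64) = 1/0.36 ≈ 2.778.
ΔG contributes k·ΔG = (+$424 billion) / 0.36 ≈ +$1,177.8 billion.
ΔT of +$230 billion changes first-round spending by −c·ΔT = −$147.2 billion, contributing k·(−c·ΔT) = (−$147.2 billion) / 0.36 ≈ −$408.9 billion.
Net ΔY = k(ΔG − c·ΔT) = (+$276.8 billion) / 0.36 ≈ +$769 billion.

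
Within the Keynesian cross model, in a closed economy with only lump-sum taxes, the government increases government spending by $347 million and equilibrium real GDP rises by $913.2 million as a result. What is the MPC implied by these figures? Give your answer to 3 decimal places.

Implied spending multiplier k = ΔY/ΔG = 913.2/347 ≈ 2.6317.
Since k = 1/(1 − MPC), MPC = 1 − 1/k = 1 − ΔG/ΔY = 1 − 347/913.2 ≈ 0.620.

0.620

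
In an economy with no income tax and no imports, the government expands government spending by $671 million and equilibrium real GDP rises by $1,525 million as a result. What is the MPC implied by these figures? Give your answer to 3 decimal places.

Implied spending multiplier k = ΔY/ΔG = 1,525/671 ≈ 2.2727.
Since k = 1/(1 − MPC), MPC = 1 − 1/k = 1 − ΔG/ΔY = 1 − 671/1,525 = 0.560.

0.560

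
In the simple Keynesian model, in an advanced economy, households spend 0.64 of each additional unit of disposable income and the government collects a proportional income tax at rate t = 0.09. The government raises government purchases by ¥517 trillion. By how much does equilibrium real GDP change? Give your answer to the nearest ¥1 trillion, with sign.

+¥1,238 trillion

Expenditure multiplier = 1/(1 − c(1−t)) = 1/(1 − 0.64×0.91) = 1/0.4176 ≈ 2.395.
ΔY = k × ΔG = (+¥517 trillion) / 0.4176 ≈ +¥1,238 trillion.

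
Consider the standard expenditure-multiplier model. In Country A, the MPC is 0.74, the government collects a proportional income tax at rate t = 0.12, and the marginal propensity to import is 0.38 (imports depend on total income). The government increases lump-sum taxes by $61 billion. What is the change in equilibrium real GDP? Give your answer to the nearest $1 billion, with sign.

−$62 billion

A lump-sum tax change of +$61 billion shifts disposable income by −$61 billion; first-round consumption changes by −c × ΔT = −0.74 × (+$61 billion) = −$45.14 billion.
Expenditure multiplier = 1/(1 − c(1−t) + m) = 1/(1 − 0.74×0.88 + 0.38) = 1/0.7288 ≈ 1.372.
The tax multiplier is −c × k ≈ −1.015, so ΔY = k × (−c·ΔT) = (−$45.14 billion) / 0.7288 ≈ −$62 billion.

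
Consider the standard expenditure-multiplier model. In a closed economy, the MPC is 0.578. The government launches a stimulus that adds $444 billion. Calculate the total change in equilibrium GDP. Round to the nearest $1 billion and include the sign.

Spending multiplier = 1/(1 − MPC) = 1/(1 − 0.578) = 1/0.422 ≈ 2.37.
ΔY = k × ΔG = (+$444 billion) / 0.422 ≈ +$1,052 billion.

+$1,052 billion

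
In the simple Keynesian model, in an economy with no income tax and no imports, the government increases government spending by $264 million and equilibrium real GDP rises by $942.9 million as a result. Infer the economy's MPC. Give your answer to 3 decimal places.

0.720

Implied spending multiplier k = ΔY/ΔG = 942.9/264 ≈ 3.5716.
Since k = 1/(1 − MPC), MPC = 1 − 1/k = 1 − ΔG/ΔY = 1 − 264/942.9 ≈ 0.720.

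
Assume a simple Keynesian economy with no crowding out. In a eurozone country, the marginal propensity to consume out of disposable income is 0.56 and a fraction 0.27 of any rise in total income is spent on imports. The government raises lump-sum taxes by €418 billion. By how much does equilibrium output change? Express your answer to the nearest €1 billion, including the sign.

A lump-sum tax change of +€418 billion shifts disposable income by −€418 billion; first-round consumption changes by −c × ΔT = −0.56 × (+€418 billion) = −€234.08 billion.
Expenditure multiplier = 1/(1 − c + m) = 1/(1 − 0.56 + 0.27) = 1/0.71 ≈ 1.408.
The tax multiplier is −c × k ≈ −0.789, so ΔY = k × (−c·ΔT) = (−€234.08 billion) / 0.71 ≈ −€330 billion.

−€330 billion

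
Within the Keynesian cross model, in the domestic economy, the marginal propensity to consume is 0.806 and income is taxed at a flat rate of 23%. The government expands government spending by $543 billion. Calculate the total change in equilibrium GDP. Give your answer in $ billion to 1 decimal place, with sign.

+$1,431.3 billion

Spending multiplier = 1/(1 − c(1−t)) = 1/(1 − 0.806×0.77) = 1/0.37938 ≈ 2.636.
ΔY = k × ΔG = (+$543 billion) / 0.37938 ≈ +$1,431.3 billion.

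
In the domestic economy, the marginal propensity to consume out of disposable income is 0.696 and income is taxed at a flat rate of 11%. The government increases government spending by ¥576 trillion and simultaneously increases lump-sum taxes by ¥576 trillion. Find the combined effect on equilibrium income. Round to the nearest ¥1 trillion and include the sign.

Expenditure multiplier = 1/(1 − c(1−t)) = 1/(1 − 0.696×0.89) = 1/0.38056 ≈ 2.628.
ΔG contributes k·ΔG = (+¥576 trillion) / 0.38056 ≈ +¥1,513.6 trillion.
ΔT of +¥576 trillion changes first-round spending by −c·ΔT = −¥400.896 trillion, contributing k·(−c·ΔT) = (−¥400.896 trillion) / 0.38056 ≈ −¥1,053.4 trillion.
Net ΔY = k(ΔG − c·ΔT) = (+¥175.104 trillion) / 0.38056 ≈ +¥460 trillion.

+¥460 trillion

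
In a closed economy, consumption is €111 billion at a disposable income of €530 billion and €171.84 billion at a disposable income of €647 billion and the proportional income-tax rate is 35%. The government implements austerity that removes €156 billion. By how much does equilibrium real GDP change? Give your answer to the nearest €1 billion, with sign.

−€236 billion

MPC = ΔC/ΔYd = (171.84 − 111)/(647 − 530) = 60.84/117 = 0.52.
Government-spending multiplier = 1/(1 − c(1−t)) = 1/(1 − 0.52×0.65) = 1/0.662 ≈ 1.511.
ΔY = k × ΔG = (−€156 billion) / 0.662 ≈ −€236 billion.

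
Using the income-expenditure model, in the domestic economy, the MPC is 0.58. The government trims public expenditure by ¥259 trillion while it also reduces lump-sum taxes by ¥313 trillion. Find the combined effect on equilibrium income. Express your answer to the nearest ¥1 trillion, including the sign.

−¥184 trillion

Expenditure multiplier = 1/(1 − MPC) = 1/(1 − 0.58) = 1/0.42 ≈ 2.381.
ΔG contributes k·ΔG = (−¥259 trillion) / 0.42 ≈ −¥616.7 trillion.
ΔT of −¥313 trillion changes first-round spending by −c·ΔT = +¥181.54 trillion, contributing k·(−c·ΔT) = (+¥181.54 trillion) / 0.42 ≈ +¥432.2 trillion.
Net ΔY = k(ΔG − c·ΔT) = (−¥77.46 trillion) / 0.42 ≈ −¥184 trillion.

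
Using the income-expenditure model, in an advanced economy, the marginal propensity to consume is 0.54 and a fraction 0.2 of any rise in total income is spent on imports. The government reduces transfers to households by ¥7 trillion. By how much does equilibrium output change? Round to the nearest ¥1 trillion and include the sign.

The transfer change shifts disposable income by −¥7 trillion, so first-round consumption changes by c·ΔTR = 0.54 × (−¥7 trillion) = −¥3.78 trillion.
Expenditure multiplier = 1/(1 − c + m) = 1/(1 − 0.54 + 0.2) = 1/0.66 ≈ 1.515.
The transfer multiplier is c × k ≈ 0.818, so ΔY = k × (c·ΔTR) = (−¥3.78 trillion) / 0.66 ≈ −¥6 trillion.

−¥6 trillion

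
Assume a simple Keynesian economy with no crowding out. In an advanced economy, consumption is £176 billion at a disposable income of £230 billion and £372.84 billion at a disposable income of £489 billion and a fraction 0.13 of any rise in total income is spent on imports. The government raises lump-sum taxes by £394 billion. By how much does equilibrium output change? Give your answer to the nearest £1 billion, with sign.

−£809 billion

MPC = ΔC/ΔYd = (372.84 − 176)/(489 − 230) = 196.84/259 = 0.76.
A lump-sum tax change of +£394 billion shifts disposable income by −£394 billion; first-round consumption changes by −c × ΔT = −0.76 × (+£394 billion) = −£299.44 billion.
Expenditure multiplier = 1/(1 − c + m) = 1/(1 − 0.76 + 0.13) = 1/0.37 ≈ 2.703.
The tax multiplier is −c × k ≈ −2.054, so ΔY = k × (−c·ΔT) = (−£299.44 billion) / 0.37 ≈ −£809 billion.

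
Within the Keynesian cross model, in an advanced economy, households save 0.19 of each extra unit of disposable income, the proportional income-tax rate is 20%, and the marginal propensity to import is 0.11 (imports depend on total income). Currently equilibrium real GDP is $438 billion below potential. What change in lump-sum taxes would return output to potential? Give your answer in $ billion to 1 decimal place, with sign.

−$249.8 billion

MPC = 1 − MPS = 1 − 0.19 = 0.81.
Spending multiplier = 1/(1 − c(1−t) + m) = 1/(1 − 0.81×0.8 + 0.11) = 1/0.462 ≈ 2.165.
Tax multiplier = −c·k = −0.81/0.462 ≈ −1.753. Need ΔY = +$438 billion, so ΔT = ΔY/(−c·k) = −(+$438 billion) × 0.462 / 0.81 ≈ −$249.8 billion.
The government should cut lump-sum taxes by $249.8 billion.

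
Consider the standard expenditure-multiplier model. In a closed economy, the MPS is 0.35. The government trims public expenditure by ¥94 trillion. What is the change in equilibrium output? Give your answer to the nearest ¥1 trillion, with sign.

−¥269 trillion

MPC = 1 − MPS = 1 − 0.35 = 0.65.
Government-spending multiplier = 1/(1 − MPC) = 1/(1 − 0.65) = 1/0.35 ≈ 2.857.
ΔY = k × ΔG = (−¥94 trillion) / 0.35 ≈ −¥269 trillion.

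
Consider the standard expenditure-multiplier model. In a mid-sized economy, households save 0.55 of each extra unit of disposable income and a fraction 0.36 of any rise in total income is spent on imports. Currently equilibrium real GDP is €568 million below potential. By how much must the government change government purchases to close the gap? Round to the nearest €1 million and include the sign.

+€517 million

MPC = 1 − MPS = 1 − 0.55 = 0.45.
Spending multiplier = 1/(1 − c + m) = 1/(1 − 0.45 + 0.36) = 1/0.91 ≈ 1.099.
Need ΔY = +€568 million, so ΔG = ΔY/k = (+€568 million) × 0.91 ≈ +€517 million.
The government should increase government purchases by €517 million.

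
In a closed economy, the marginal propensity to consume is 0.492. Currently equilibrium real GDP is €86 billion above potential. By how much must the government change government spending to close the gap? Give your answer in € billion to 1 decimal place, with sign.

−€43.7 billion

Spending multiplier = 1/(1 − MPC) = 1/(1 − 0.492) = 1/0.508 ≈ 1.969.
Need ΔY = −€86 billion, so ΔG = ΔY/k = (−€86 billion) × 0.508 ≈ −€43.7 billion.
The government should cut government spending by €43.7 billion.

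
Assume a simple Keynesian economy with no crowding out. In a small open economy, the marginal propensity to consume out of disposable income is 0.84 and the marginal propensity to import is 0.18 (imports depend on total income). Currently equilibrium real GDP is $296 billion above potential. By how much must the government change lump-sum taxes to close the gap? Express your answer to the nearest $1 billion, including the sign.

Spending multiplier = 1/(1 − c + m) = 1/(1 − 0.84 + 0.18) = 1/0.34 ≈ 2.941.
Tax multiplier = −c·k = −0.84/0.34 ≈ −2.471. Need ΔY = −$296 billion, so ΔT = ΔY/(−c·k) = −(−$296 billion) × 0.34 / 0.84 ≈ +$120 billion.
The government should raise lump-sum taxes by $120 billion.

+$120 billion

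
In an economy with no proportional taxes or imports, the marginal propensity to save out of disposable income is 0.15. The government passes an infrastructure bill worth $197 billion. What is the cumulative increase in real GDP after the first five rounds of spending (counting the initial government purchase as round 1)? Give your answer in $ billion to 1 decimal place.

MPC = 1 − MPS = 1 − 0.15 = 0.85.
Round 1 adds ΔG = $197 billion; each later round is MPC = 0.85 times the previous.
After 5 rounds: 197 + 167.45 + 142.3325 + 120.982625 + 102.83523125 = ΔG·(1 − c^5)/(1 − c) = 197 × (1 − 0.4437053125)/0.15 ≈ $730.6 billion.

$730.6 billion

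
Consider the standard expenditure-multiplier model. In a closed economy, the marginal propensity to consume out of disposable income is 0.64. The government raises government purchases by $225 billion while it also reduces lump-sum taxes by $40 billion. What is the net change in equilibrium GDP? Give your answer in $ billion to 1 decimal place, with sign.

+$696.1 billion

Expenditure multiplier = 1/(1 − MPC) = 1/(1 − 0.64) = 1/0.36 ≈ 2.778.
ΔG contributes k·ΔG = (+$225 billion) / 0.36 = +$625 billion.
ΔT of −$40 billion changes first-round spending by −c·ΔT = +$25.6 billion, contributing k·(−c·ΔT) = (+$25.6 billion) / 0.36 ≈ +$71.1 billion.
Net ΔY = k(ΔG − c·ΔT) = (+$250.6 billion) / 0.36 ≈ +$696.1 billion.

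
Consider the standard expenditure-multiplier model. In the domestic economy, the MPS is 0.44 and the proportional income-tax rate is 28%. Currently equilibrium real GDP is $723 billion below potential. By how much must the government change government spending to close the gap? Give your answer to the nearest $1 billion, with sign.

MPC = 1 − MPS = 1 − 0.44 = 0.56.
Spending multiplier = 1/(1 − c(1−t)) = 1/(1 − 0.56×0.72) = 1/0.5968 ≈ 1.676.
Need ΔY = +$723 billion, so ΔG = ΔY/k = (+$723 billion) × 0.5968 ≈ +$431 billion.
The government should increase government spending by $431 billion.

+$431 billion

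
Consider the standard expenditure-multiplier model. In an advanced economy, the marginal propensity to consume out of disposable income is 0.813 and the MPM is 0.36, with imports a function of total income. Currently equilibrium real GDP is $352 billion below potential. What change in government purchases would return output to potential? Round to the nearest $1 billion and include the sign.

Spending multiplier = 1/(1 − c + m) = 1/(1 − 0.813 + 0.36) = 1/0.547 ≈ 1.828.
Need ΔY = +$352 billion, so ΔG = ΔY/k = (+$352 billion) × 0.547 ≈ +$193 billion.
The government should increase government purchases by $193 billion.

+$193 billion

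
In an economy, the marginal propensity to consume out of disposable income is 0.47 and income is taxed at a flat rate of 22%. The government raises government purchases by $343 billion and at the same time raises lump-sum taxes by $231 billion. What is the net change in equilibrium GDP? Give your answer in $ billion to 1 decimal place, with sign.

+$370.1 billion

Expenditure multiplier = 1/(1 − c(1−t)) = 1/(1 − 0.47×0.78) = 1/0.6334 ≈ 1.579.
ΔG contributes k·ΔG = (+$343 billion) / 0.6334 ≈ +$541.5 billion.
ΔT of +$231 billion changes first-round spending by −c·ΔT = −$108.57 billion, contributing k·(−c·ΔT) = (−$108.57 billion) / 0.6334 ≈ −$171.4 billion.
Net ΔY = k(ΔG − c·ΔT) = (+$234.43 billion) / 0.6334 ≈ +$370.1 billion.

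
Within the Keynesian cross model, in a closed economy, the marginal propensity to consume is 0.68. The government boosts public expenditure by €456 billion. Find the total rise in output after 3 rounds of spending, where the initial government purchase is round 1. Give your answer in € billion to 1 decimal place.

Round 1 adds ΔG = €456 billion; each later round is MPC = 0.68 times the previous.
After 3 rounds: 456 + 310.08 + 210.8544 = ΔG·(1 − c^3)/(1 − c) = 456 × (1 − 0.314432)/0.32 ≈ €976.9 billion.

€976.9 billion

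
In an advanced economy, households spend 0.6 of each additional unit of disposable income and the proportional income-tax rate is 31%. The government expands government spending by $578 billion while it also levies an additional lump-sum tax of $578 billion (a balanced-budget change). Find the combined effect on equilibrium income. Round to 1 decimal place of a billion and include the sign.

+$394.5 billion

Expenditure multiplier = 1/(1 − c(1−t)) = 1/(1 − 0.6×0.69) = 1/0.586 ≈ 1.706.
ΔG contributes k·ΔG = (+$578 billion) / 0.586 ≈ +$986.3 billion.
ΔT of +$578 billion changes first-round spending by −c·ΔT = −$346.8 billion, contributing k·(−c·ΔT) = (−$346.8 billion) / 0.586 ≈ −$591.8 billion.
Net ΔY = k(ΔG − c·ΔT) = (+$231.2 billion) / 0.586 ≈ +$394.5 billion.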